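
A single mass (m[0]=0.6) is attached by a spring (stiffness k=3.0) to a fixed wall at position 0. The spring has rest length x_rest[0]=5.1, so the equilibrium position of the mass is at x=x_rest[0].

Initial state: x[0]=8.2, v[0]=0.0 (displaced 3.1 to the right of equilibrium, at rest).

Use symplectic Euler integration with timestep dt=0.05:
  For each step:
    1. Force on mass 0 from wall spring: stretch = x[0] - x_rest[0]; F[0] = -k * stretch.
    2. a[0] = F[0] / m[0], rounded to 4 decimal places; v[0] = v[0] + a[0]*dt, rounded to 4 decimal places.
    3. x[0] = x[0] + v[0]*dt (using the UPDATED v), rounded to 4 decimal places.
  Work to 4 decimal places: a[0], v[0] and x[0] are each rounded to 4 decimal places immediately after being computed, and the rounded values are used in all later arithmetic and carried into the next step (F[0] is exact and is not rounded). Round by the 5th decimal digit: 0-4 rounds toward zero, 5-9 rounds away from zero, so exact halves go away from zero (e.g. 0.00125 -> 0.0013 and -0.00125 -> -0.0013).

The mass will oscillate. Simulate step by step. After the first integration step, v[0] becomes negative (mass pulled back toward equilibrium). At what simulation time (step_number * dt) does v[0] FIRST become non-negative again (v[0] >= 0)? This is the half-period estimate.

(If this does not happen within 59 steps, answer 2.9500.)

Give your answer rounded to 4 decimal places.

Step 0: x=[8.2000] v=[0.0000]
Step 1: x=[8.1613] v=[-0.7750]
Step 2: x=[8.0843] v=[-1.5403]
Step 3: x=[7.9700] v=[-2.2864]
Step 4: x=[7.8198] v=[-3.0039]
Step 5: x=[7.6356] v=[-3.6839]
Step 6: x=[7.4197] v=[-4.3178]
Step 7: x=[7.1748] v=[-4.8977]
Step 8: x=[6.9040] v=[-5.4164]
Step 9: x=[6.6106] v=[-5.8674]
Step 10: x=[6.2983] v=[-6.2451]
Step 11: x=[5.9711] v=[-6.5447]
Step 12: x=[5.6330] v=[-6.7625]
Step 13: x=[5.2882] v=[-6.8958]
Step 14: x=[4.9411] v=[-6.9429]
Step 15: x=[4.5959] v=[-6.9032]
Step 16: x=[4.2570] v=[-6.7772]
Step 17: x=[3.9287] v=[-6.5665]
Step 18: x=[3.6150] v=[-6.2737]
Step 19: x=[3.3199] v=[-5.9025]
Step 20: x=[3.0470] v=[-5.4575]
Step 21: x=[2.7998] v=[-4.9443]
Step 22: x=[2.5813] v=[-4.3693]
Step 23: x=[2.3943] v=[-3.7396]
Step 24: x=[2.2411] v=[-3.0632]
Step 25: x=[2.1237] v=[-2.3485]
Step 26: x=[2.0435] v=[-1.6044]
Step 27: x=[2.0015] v=[-0.8403]
Step 28: x=[1.9982] v=[-0.0657]
Step 29: x=[2.0337] v=[0.7098]
First v>=0 after going negative at step 29, time=1.4500

Answer: 1.4500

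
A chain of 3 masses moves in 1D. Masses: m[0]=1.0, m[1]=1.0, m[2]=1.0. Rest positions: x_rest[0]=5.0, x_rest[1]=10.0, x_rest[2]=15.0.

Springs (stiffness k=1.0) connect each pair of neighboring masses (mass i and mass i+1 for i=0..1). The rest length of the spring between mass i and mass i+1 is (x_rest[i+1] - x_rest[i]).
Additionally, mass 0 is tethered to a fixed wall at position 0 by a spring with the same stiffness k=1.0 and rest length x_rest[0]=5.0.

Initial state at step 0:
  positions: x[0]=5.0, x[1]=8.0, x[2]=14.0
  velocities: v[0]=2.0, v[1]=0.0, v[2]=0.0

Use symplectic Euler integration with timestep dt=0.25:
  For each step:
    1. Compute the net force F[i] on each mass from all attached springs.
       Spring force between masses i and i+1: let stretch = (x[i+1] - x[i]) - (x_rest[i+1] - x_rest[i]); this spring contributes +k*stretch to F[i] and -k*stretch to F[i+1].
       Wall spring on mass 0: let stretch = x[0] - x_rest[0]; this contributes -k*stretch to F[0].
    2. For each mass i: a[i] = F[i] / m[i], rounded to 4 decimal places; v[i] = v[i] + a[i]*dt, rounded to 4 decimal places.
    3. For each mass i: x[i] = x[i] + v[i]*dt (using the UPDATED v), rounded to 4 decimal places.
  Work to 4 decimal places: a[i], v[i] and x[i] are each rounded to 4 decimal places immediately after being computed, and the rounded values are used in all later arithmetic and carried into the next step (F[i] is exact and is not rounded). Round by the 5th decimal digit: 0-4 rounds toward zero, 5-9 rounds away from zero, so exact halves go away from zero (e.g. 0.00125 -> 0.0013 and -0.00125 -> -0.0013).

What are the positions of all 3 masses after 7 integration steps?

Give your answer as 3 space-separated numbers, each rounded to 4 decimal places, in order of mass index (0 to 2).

Step 0: x=[5.0000 8.0000 14.0000] v=[2.0000 0.0000 0.0000]
Step 1: x=[5.3750 8.1875 13.9375] v=[1.5000 0.7500 -0.2500]
Step 2: x=[5.5899 8.5586 13.8281] v=[0.8594 1.4844 -0.4375]
Step 3: x=[5.6409 9.0735 13.7019] v=[0.2041 2.0596 -0.5049]
Step 4: x=[5.5539 9.6632 13.5989] v=[-0.3480 2.3586 -0.4120]
Step 5: x=[5.3766 10.2420 13.5624] v=[-0.7092 2.3152 -0.1459]
Step 6: x=[5.1674 10.7243 13.6309] v=[-0.8370 1.9290 0.2740]
Step 7: x=[4.9825 11.0409 13.8303] v=[-0.7396 1.2664 0.7974]

Answer: 4.9825 11.0409 13.8303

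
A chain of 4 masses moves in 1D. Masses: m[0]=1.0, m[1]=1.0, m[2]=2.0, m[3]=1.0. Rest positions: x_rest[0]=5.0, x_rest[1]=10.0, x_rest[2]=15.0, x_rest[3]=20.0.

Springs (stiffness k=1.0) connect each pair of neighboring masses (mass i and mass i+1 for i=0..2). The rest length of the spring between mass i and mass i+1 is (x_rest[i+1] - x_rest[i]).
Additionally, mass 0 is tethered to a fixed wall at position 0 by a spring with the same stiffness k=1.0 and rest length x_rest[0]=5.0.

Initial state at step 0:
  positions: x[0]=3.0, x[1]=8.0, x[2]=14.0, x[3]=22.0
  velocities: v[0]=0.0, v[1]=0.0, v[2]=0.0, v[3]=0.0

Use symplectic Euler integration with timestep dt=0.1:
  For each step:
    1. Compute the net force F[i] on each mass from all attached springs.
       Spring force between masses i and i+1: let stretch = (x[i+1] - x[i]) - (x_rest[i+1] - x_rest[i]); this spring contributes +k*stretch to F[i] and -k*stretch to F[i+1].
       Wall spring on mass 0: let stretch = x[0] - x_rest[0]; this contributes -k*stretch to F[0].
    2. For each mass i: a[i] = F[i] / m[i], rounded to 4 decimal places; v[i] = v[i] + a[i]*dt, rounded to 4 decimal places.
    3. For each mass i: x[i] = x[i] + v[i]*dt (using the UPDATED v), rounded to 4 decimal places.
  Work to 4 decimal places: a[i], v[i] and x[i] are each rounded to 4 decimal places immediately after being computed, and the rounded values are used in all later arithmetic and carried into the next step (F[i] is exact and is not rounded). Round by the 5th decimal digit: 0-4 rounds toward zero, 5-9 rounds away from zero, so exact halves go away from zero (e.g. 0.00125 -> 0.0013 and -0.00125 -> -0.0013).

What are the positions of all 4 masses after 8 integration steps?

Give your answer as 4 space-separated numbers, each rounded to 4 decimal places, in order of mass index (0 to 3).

Step 0: x=[3.0000 8.0000 14.0000 22.0000] v=[0.0000 0.0000 0.0000 0.0000]
Step 1: x=[3.0200 8.0100 14.0100 21.9700] v=[0.2000 0.1000 0.1000 -0.3000]
Step 2: x=[3.0597 8.0301 14.0298 21.9104] v=[0.3970 0.2010 0.1980 -0.5960]
Step 3: x=[3.1185 8.0605 14.0590 21.8220] v=[0.5881 0.3039 0.2921 -0.8841]
Step 4: x=[3.1956 8.1015 14.0970 21.7060] v=[0.7705 0.4096 0.3803 -1.1604]
Step 5: x=[3.2898 8.1534 14.1431 21.5639] v=[0.9415 0.5186 0.4610 -1.4213]
Step 6: x=[3.3997 8.2165 14.1964 21.3976] v=[1.0989 0.6312 0.5326 -1.6634]
Step 7: x=[3.5238 8.2913 14.2558 21.2093] v=[1.2406 0.7475 0.5937 -1.8835]
Step 8: x=[3.6603 8.3780 14.3201 21.0014] v=[1.3650 0.8672 0.6432 -2.0789]

Answer: 3.6603 8.3780 14.3201 21.0014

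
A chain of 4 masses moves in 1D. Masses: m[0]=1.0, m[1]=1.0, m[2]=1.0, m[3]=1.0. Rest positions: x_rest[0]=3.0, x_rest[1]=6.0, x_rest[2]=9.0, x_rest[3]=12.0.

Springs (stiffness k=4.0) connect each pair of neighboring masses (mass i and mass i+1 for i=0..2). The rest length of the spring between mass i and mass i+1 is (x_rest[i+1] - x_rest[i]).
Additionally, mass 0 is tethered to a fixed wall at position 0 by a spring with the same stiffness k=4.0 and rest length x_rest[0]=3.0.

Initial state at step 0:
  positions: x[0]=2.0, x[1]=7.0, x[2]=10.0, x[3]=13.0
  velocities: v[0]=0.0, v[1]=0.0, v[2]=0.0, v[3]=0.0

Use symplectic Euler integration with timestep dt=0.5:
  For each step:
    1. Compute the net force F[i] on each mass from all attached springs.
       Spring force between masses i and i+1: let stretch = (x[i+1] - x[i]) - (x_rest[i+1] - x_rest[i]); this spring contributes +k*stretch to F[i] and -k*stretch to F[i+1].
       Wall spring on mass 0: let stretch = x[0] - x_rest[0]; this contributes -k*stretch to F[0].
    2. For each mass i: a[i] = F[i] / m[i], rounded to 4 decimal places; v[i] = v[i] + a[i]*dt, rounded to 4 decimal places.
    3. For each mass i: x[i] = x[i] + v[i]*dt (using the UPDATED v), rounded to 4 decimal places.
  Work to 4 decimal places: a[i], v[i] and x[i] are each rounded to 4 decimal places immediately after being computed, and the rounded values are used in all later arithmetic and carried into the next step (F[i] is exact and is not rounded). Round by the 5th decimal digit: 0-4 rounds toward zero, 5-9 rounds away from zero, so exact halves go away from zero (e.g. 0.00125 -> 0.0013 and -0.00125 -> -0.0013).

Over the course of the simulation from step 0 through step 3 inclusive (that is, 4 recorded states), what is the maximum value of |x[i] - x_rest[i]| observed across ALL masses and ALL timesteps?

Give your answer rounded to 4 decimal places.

Step 0: x=[2.0000 7.0000 10.0000 13.0000] v=[0.0000 0.0000 0.0000 0.0000]
Step 1: x=[5.0000 5.0000 10.0000 13.0000] v=[6.0000 -4.0000 0.0000 0.0000]
Step 2: x=[3.0000 8.0000 8.0000 13.0000] v=[-4.0000 6.0000 -4.0000 0.0000]
Step 3: x=[3.0000 6.0000 11.0000 11.0000] v=[0.0000 -4.0000 6.0000 -4.0000]
Max displacement = 2.0000

Answer: 2.0000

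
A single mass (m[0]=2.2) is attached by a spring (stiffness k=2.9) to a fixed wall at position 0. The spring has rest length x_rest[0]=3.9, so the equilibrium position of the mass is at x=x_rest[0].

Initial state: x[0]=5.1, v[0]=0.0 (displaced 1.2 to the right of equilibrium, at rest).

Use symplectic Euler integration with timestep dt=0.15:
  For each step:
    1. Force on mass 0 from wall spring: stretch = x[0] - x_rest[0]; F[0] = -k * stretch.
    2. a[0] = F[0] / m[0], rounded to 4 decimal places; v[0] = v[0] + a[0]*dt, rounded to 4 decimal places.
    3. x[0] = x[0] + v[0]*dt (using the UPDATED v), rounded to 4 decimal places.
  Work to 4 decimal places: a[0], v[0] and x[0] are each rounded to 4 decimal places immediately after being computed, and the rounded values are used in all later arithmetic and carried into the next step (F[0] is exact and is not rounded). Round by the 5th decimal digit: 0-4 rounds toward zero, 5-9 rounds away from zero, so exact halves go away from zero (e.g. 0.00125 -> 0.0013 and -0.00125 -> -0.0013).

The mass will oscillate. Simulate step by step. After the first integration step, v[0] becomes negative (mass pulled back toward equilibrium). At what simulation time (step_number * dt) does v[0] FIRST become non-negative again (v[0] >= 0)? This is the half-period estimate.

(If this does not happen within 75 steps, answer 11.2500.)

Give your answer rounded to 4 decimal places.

Answer: 2.8500

Derivation:
Step 0: x=[5.1000] v=[0.0000]
Step 1: x=[5.0644] v=[-0.2373]
Step 2: x=[4.9943] v=[-0.4675]
Step 3: x=[4.8917] v=[-0.6839]
Step 4: x=[4.7597] v=[-0.8800]
Step 5: x=[4.6022] v=[-1.0500]
Step 6: x=[4.4239] v=[-1.1888]
Step 7: x=[4.2300] v=[-1.2924]
Step 8: x=[4.0263] v=[-1.3577]
Step 9: x=[3.8189] v=[-1.3827]
Step 10: x=[3.6139] v=[-1.3667]
Step 11: x=[3.4174] v=[-1.3101]
Step 12: x=[3.2352] v=[-1.2147]
Step 13: x=[3.0727] v=[-1.0833]
Step 14: x=[2.9347] v=[-0.9197]
Step 15: x=[2.8254] v=[-0.7288]
Step 16: x=[2.7480] v=[-0.5163]
Step 17: x=[2.7047] v=[-0.2885]
Step 18: x=[2.6969] v=[-0.0522]
Step 19: x=[2.7248] v=[0.1857]
First v>=0 after going negative at step 19, time=2.8500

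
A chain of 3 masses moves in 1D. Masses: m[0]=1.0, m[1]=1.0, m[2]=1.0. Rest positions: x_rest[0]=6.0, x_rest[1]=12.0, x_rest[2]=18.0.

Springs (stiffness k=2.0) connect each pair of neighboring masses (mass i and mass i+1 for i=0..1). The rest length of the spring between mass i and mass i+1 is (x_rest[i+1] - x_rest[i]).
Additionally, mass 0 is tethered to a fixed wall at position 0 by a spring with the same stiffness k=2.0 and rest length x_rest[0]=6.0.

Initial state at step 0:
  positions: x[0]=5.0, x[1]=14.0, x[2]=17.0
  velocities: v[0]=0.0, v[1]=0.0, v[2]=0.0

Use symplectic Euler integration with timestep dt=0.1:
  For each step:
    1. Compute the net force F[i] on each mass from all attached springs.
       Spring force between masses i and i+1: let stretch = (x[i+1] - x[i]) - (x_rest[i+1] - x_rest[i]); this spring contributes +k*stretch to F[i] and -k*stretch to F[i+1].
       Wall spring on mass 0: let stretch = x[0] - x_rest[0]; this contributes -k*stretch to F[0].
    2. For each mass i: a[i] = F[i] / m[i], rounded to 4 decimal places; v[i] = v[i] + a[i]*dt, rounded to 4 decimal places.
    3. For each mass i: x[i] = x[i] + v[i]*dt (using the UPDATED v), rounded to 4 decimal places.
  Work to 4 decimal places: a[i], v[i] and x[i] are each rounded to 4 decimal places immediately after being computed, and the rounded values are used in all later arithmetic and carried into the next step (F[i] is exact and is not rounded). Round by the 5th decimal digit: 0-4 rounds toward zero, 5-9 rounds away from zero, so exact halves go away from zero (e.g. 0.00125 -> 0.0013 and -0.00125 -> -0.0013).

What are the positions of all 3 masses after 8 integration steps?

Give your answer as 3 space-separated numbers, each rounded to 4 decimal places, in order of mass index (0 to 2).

Answer: 6.8659 11.0656 18.5007

Derivation:
Step 0: x=[5.0000 14.0000 17.0000] v=[0.0000 0.0000 0.0000]
Step 1: x=[5.0800 13.8800 17.0600] v=[0.8000 -1.2000 0.6000]
Step 2: x=[5.2344 13.6476 17.1764] v=[1.5440 -2.3240 1.1640]
Step 3: x=[5.4524 13.3175 17.3422] v=[2.1798 -3.3009 1.6582]
Step 4: x=[5.7186 12.9106 17.5475] v=[2.6623 -4.0690 2.0533]
Step 5: x=[6.0143 12.4526 17.7801] v=[2.9570 -4.5800 2.3259]
Step 6: x=[6.3185 11.9724 18.0261] v=[3.0418 -4.8022 2.4604]
Step 7: x=[6.6094 11.5002 18.2711] v=[2.9089 -4.7222 2.4497]
Step 8: x=[6.8659 11.0656 18.5007] v=[2.5652 -4.3462 2.2955]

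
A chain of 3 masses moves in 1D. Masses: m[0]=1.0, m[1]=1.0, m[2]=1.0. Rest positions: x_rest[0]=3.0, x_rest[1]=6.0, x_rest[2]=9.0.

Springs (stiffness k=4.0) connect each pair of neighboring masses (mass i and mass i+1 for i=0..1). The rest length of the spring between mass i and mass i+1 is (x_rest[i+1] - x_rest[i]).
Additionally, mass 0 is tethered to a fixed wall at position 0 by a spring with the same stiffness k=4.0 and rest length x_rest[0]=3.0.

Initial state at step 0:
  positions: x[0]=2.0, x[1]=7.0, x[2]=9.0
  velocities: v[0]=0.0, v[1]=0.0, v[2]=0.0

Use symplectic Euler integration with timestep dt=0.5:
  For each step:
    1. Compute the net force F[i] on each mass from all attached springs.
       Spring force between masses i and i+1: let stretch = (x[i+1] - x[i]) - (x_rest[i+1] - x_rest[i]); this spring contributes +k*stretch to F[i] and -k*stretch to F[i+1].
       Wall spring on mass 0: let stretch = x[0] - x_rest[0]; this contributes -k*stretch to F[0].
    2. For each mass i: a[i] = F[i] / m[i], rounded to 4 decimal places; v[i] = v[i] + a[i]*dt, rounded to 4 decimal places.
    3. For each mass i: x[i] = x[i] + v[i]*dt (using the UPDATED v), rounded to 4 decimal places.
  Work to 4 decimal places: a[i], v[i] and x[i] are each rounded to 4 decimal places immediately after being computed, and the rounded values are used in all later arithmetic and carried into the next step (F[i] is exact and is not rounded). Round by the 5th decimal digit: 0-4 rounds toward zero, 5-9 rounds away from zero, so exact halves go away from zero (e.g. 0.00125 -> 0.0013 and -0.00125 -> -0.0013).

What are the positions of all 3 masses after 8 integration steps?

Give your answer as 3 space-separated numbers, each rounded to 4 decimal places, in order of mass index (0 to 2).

Answer: 1.0000 8.0000 8.0000

Derivation:
Step 0: x=[2.0000 7.0000 9.0000] v=[0.0000 0.0000 0.0000]
Step 1: x=[5.0000 4.0000 10.0000] v=[6.0000 -6.0000 2.0000]
Step 2: x=[2.0000 8.0000 8.0000] v=[-6.0000 8.0000 -4.0000]
Step 3: x=[3.0000 6.0000 9.0000] v=[2.0000 -4.0000 2.0000]
Step 4: x=[4.0000 4.0000 10.0000] v=[2.0000 -4.0000 2.0000]
Step 5: x=[1.0000 8.0000 8.0000] v=[-6.0000 8.0000 -4.0000]
Step 6: x=[4.0000 5.0000 9.0000] v=[6.0000 -6.0000 2.0000]
Step 7: x=[4.0000 5.0000 9.0000] v=[0.0000 0.0000 0.0000]
Step 8: x=[1.0000 8.0000 8.0000] v=[-6.0000 6.0000 -2.0000]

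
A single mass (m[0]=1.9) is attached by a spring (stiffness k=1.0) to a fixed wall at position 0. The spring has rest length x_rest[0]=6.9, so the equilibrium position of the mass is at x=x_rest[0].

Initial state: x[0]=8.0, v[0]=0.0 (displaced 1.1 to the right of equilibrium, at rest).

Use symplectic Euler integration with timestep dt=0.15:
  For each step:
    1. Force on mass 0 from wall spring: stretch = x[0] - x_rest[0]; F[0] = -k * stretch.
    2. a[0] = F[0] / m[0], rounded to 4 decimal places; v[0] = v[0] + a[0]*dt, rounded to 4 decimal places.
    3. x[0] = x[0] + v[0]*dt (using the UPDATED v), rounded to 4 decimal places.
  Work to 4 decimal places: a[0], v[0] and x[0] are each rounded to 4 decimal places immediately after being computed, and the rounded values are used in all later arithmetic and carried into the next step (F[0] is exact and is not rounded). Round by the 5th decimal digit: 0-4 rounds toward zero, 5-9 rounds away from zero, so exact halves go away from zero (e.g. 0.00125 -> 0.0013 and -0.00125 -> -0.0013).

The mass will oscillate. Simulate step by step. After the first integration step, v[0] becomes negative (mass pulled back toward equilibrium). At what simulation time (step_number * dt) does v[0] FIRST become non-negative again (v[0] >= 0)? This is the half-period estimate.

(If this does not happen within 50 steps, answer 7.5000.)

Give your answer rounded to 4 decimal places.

Answer: 4.3500

Derivation:
Step 0: x=[8.0000] v=[0.0000]
Step 1: x=[7.9870] v=[-0.0868]
Step 2: x=[7.9611] v=[-0.1726]
Step 3: x=[7.9226] v=[-0.2564]
Step 4: x=[7.8720] v=[-0.3371]
Step 5: x=[7.8099] v=[-0.4138]
Step 6: x=[7.7371] v=[-0.4856]
Step 7: x=[7.6543] v=[-0.5517]
Step 8: x=[7.5626] v=[-0.6113]
Step 9: x=[7.4631] v=[-0.6636]
Step 10: x=[7.3569] v=[-0.7081]
Step 11: x=[7.2453] v=[-0.7442]
Step 12: x=[7.1296] v=[-0.7715]
Step 13: x=[7.0112] v=[-0.7896]
Step 14: x=[6.8914] v=[-0.7984]
Step 15: x=[6.7717] v=[-0.7977]
Step 16: x=[6.6536] v=[-0.7876]
Step 17: x=[6.5384] v=[-0.7681]
Step 18: x=[6.4275] v=[-0.7396]
Step 19: x=[6.3222] v=[-0.7023]
Step 20: x=[6.2237] v=[-0.6567]
Step 21: x=[6.1332] v=[-0.6033]
Step 22: x=[6.0518] v=[-0.5428]
Step 23: x=[5.9804] v=[-0.4758]
Step 24: x=[5.9199] v=[-0.4032]
Step 25: x=[5.8710] v=[-0.3258]
Step 26: x=[5.8343] v=[-0.2446]
Step 27: x=[5.8102] v=[-0.1605]
Step 28: x=[5.7990] v=[-0.0745]
Step 29: x=[5.8009] v=[0.0124]
First v>=0 after going negative at step 29, time=4.3500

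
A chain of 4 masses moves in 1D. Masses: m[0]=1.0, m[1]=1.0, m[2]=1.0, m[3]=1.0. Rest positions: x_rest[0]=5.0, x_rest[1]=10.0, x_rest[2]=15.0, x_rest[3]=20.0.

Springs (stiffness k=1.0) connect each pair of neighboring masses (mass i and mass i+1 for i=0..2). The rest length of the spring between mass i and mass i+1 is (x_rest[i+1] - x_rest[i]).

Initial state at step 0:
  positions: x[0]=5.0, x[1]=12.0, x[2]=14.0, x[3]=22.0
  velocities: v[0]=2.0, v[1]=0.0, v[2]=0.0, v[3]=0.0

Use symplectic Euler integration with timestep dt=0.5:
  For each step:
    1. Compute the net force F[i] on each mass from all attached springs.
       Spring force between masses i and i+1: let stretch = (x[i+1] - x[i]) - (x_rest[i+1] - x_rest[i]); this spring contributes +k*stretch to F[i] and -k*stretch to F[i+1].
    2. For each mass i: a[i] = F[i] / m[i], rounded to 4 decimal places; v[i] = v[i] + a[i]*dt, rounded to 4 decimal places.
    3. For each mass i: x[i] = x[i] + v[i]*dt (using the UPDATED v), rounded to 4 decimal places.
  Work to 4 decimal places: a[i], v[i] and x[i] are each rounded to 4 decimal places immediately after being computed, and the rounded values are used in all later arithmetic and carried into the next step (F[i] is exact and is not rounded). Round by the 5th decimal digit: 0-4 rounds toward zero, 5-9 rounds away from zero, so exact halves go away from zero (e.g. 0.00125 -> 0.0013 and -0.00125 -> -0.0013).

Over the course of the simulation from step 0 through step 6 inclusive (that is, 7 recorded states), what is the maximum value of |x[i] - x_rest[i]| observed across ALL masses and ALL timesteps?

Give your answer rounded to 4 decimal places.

Answer: 5.0109

Derivation:
Step 0: x=[5.0000 12.0000 14.0000 22.0000] v=[2.0000 0.0000 0.0000 0.0000]
Step 1: x=[6.5000 10.7500 15.5000 21.2500] v=[3.0000 -2.5000 3.0000 -1.5000]
Step 2: x=[7.8125 9.6250 17.2500 20.3125] v=[2.6250 -2.2500 3.5000 -1.8750]
Step 3: x=[8.3282 9.9532 17.8594 19.8594] v=[1.0313 0.6563 1.2188 -0.9063]
Step 4: x=[8.0001 11.8517 16.9923 20.1563] v=[-0.6562 3.7969 -1.7343 0.5937]
Step 5: x=[7.3849 14.0724 15.6310 20.9122] v=[-1.2304 4.4414 -2.7226 1.5117]
Step 6: x=[7.1916 15.0109 15.2004 21.5978] v=[-0.3867 1.8770 -0.8613 1.3711]
Max displacement = 5.0109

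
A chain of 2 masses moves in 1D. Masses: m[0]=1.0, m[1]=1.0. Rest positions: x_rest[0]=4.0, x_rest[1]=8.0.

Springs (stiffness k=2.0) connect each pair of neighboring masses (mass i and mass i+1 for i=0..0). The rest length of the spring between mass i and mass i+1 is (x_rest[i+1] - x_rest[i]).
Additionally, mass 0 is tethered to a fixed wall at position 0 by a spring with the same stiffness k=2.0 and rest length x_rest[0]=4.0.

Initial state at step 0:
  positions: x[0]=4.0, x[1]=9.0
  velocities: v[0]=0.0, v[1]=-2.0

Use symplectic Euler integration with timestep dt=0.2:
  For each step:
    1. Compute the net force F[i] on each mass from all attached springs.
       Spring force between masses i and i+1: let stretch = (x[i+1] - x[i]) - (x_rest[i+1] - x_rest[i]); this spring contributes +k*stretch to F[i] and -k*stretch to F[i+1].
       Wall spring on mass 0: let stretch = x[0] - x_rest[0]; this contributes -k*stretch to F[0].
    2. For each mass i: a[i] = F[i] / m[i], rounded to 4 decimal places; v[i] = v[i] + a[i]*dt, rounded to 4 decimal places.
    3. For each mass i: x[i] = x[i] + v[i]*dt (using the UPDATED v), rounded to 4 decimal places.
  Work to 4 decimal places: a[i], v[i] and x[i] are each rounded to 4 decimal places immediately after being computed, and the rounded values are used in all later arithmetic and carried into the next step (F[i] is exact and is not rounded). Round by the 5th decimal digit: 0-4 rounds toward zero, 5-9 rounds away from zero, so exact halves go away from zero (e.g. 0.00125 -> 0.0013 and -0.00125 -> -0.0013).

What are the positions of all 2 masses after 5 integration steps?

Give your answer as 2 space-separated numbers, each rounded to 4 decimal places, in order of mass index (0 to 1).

Answer: 4.1437 6.7215

Derivation:
Step 0: x=[4.0000 9.0000] v=[0.0000 -2.0000]
Step 1: x=[4.0800 8.5200] v=[0.4000 -2.4000]
Step 2: x=[4.1888 8.0048] v=[0.5440 -2.5760]
Step 3: x=[4.2678 7.5043] v=[0.3949 -2.5024]
Step 4: x=[4.2643 7.0649] v=[-0.0176 -2.1970]
Step 5: x=[4.1437 6.7215] v=[-0.6031 -1.7172]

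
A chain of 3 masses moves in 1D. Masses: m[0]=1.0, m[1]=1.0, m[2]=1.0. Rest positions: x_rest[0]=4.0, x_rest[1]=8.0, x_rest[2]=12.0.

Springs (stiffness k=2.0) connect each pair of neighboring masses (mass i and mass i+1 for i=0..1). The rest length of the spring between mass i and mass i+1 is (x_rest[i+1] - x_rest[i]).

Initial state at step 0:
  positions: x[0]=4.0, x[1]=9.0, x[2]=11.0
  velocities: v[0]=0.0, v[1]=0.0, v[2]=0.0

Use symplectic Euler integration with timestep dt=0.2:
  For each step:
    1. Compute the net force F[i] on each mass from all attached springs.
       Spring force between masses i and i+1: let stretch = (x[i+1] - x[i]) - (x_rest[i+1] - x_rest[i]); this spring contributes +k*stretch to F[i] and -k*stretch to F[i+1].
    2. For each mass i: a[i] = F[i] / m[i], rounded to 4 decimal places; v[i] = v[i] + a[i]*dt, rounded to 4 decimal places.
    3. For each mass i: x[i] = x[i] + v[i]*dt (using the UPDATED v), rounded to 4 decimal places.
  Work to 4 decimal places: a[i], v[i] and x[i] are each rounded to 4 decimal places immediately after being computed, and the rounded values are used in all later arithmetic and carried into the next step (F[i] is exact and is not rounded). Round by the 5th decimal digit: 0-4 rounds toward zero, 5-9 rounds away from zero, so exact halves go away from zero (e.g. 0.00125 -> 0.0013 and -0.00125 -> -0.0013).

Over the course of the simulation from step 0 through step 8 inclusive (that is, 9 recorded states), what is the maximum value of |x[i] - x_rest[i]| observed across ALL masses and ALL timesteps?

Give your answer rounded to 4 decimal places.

Answer: 1.0285

Derivation:
Step 0: x=[4.0000 9.0000 11.0000] v=[0.0000 0.0000 0.0000]
Step 1: x=[4.0800 8.7600 11.1600] v=[0.4000 -1.2000 0.8000]
Step 2: x=[4.2144 8.3376 11.4480] v=[0.6720 -2.1120 1.4400]
Step 3: x=[4.3587 7.8342 11.8072] v=[0.7213 -2.5171 1.7958]
Step 4: x=[4.4610 7.3706 12.1685] v=[0.5115 -2.3181 1.8066]
Step 5: x=[4.4761 7.0580 12.4660] v=[0.0753 -1.5628 1.4874]
Step 6: x=[4.3777 6.9715 12.6508] v=[-0.4919 -0.4324 0.9242]
Step 7: x=[4.1668 7.1319 12.7013] v=[-1.0544 0.8018 0.2525]
Step 8: x=[3.8731 7.5006 12.6262] v=[-1.4684 1.8435 -0.3753]
Max displacement = 1.0285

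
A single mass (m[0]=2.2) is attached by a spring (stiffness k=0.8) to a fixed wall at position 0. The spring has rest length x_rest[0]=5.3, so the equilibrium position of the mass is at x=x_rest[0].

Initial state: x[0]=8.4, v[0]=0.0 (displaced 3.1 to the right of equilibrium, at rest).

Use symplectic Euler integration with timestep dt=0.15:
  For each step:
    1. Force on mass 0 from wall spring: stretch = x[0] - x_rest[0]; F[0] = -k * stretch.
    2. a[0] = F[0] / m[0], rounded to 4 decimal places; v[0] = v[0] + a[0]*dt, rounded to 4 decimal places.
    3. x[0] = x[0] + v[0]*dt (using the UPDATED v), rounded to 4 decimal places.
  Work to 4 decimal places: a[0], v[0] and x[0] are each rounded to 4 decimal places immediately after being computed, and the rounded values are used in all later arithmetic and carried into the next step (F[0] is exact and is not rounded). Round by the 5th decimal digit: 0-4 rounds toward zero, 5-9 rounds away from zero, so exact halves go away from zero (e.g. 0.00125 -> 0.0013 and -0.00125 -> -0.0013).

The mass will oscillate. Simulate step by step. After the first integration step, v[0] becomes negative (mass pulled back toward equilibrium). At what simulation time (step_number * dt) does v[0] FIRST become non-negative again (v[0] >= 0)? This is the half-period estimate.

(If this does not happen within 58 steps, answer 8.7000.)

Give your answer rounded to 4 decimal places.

Step 0: x=[8.4000] v=[0.0000]
Step 1: x=[8.3746] v=[-0.1691]
Step 2: x=[8.3241] v=[-0.3368]
Step 3: x=[8.2488] v=[-0.5018]
Step 4: x=[8.1494] v=[-0.6626]
Step 5: x=[8.0267] v=[-0.8180]
Step 6: x=[7.8817] v=[-0.9667]
Step 7: x=[7.7156] v=[-1.1075]
Step 8: x=[7.5297] v=[-1.2393]
Step 9: x=[7.3256] v=[-1.3609]
Step 10: x=[7.1049] v=[-1.4714]
Step 11: x=[6.8694] v=[-1.5698]
Step 12: x=[6.6211] v=[-1.6554]
Step 13: x=[6.3620] v=[-1.7275]
Step 14: x=[6.0942] v=[-1.7854]
Step 15: x=[5.8199] v=[-1.8287]
Step 16: x=[5.5413] v=[-1.8571]
Step 17: x=[5.2608] v=[-1.8703]
Step 18: x=[4.9806] v=[-1.8682]
Step 19: x=[4.7030] v=[-1.8508]
Step 20: x=[4.4303] v=[-1.8182]
Step 21: x=[4.1647] v=[-1.7708]
Step 22: x=[3.9084] v=[-1.7089]
Step 23: x=[3.6635] v=[-1.6330]
Step 24: x=[3.4319] v=[-1.5437]
Step 25: x=[3.2156] v=[-1.4418]
Step 26: x=[3.0164] v=[-1.3281]
Step 27: x=[2.8359] v=[-1.2035]
Step 28: x=[2.6755] v=[-1.0691]
Step 29: x=[2.5366] v=[-0.9259]
Step 30: x=[2.4203] v=[-0.7752]
Step 31: x=[2.3276] v=[-0.6181]
Step 32: x=[2.2592] v=[-0.4560]
Step 33: x=[2.2157] v=[-0.2901]
Step 34: x=[2.1974] v=[-0.1219]
Step 35: x=[2.2045] v=[0.0473]
First v>=0 after going negative at step 35, time=5.2500

Answer: 5.2500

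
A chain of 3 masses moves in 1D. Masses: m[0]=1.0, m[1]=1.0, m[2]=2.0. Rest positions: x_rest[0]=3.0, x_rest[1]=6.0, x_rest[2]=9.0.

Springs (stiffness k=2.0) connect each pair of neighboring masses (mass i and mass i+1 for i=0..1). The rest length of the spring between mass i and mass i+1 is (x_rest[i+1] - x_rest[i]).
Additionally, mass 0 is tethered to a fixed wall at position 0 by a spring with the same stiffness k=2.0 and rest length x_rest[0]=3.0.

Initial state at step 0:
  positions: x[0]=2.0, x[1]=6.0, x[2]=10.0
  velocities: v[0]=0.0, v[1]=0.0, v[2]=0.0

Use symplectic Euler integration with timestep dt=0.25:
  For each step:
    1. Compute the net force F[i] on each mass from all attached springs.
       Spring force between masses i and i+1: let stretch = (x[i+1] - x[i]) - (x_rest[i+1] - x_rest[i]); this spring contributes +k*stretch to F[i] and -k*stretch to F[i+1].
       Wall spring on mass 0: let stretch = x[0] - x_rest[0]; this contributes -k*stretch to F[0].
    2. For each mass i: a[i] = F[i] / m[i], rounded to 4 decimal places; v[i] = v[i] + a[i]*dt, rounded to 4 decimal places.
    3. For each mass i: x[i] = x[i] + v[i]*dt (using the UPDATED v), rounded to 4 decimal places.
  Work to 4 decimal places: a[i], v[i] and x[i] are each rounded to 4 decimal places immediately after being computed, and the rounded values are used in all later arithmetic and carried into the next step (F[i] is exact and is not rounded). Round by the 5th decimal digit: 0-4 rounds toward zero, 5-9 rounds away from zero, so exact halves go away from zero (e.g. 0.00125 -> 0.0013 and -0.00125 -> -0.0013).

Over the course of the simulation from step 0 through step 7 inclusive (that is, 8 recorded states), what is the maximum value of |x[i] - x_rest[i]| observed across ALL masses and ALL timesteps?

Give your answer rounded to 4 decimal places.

Step 0: x=[2.0000 6.0000 10.0000] v=[0.0000 0.0000 0.0000]
Step 1: x=[2.2500 6.0000 9.9375] v=[1.0000 0.0000 -0.2500]
Step 2: x=[2.6875 6.0235 9.8164] v=[1.7500 0.0938 -0.4844]
Step 3: x=[3.2061 6.1041 9.6458] v=[2.0743 0.3223 -0.6826]
Step 4: x=[3.6862 6.2652 9.4413] v=[1.9203 0.6442 -0.8180]
Step 5: x=[4.0279 6.5009 9.2258] v=[1.3667 0.9428 -0.8620]
Step 6: x=[4.1752 6.7681 9.0275] v=[0.5893 1.0688 -0.7932]
Step 7: x=[4.1247 6.9936 8.8755] v=[-0.2019 0.9021 -0.6081]
Max displacement = 1.1752

Answer: 1.1752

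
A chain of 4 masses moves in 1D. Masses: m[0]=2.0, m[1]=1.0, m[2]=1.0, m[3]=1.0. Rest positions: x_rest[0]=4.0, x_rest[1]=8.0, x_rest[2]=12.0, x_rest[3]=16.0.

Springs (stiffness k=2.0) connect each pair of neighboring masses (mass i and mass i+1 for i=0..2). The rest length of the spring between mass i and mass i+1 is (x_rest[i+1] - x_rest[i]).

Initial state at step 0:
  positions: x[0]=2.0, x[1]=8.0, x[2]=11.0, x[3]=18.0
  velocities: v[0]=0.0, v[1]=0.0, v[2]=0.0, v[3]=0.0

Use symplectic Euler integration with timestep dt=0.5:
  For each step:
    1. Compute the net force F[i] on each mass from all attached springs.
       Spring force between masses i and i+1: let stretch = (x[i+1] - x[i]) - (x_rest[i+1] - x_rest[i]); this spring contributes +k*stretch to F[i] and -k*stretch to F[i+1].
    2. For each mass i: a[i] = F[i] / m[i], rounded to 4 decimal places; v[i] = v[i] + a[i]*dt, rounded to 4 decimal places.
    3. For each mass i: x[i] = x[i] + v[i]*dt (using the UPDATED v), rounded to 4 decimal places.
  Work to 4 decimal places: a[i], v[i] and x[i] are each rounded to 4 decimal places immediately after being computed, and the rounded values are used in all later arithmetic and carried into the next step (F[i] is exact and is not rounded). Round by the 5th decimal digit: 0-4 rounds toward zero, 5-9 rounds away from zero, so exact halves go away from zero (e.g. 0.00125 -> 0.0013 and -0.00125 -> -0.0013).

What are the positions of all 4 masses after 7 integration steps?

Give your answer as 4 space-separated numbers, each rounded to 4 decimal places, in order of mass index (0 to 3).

Answer: 4.8671 6.7105 11.0850 13.4708

Derivation:
Step 0: x=[2.0000 8.0000 11.0000 18.0000] v=[0.0000 0.0000 0.0000 0.0000]
Step 1: x=[2.5000 6.5000 13.0000 16.5000] v=[1.0000 -3.0000 4.0000 -3.0000]
Step 2: x=[3.0000 6.2500 13.5000 15.2500] v=[1.0000 -0.5000 1.0000 -2.5000]
Step 3: x=[3.3125 8.0000 11.2500 15.1250] v=[0.6250 3.5000 -4.5000 -0.2500]
Step 4: x=[3.7969 9.0313 9.3125 15.0625] v=[0.9688 2.0625 -3.8750 -0.1250]
Step 5: x=[4.5899 7.5860 10.1094 14.1250] v=[1.5860 -2.8907 1.5938 -1.8750]
Step 6: x=[5.1320 5.9043 11.6524 13.1797] v=[1.0841 -3.3634 3.0860 -1.8906]
Step 7: x=[4.8671 6.7105 11.0850 13.4708] v=[-0.5298 1.6124 -1.1348 0.5821]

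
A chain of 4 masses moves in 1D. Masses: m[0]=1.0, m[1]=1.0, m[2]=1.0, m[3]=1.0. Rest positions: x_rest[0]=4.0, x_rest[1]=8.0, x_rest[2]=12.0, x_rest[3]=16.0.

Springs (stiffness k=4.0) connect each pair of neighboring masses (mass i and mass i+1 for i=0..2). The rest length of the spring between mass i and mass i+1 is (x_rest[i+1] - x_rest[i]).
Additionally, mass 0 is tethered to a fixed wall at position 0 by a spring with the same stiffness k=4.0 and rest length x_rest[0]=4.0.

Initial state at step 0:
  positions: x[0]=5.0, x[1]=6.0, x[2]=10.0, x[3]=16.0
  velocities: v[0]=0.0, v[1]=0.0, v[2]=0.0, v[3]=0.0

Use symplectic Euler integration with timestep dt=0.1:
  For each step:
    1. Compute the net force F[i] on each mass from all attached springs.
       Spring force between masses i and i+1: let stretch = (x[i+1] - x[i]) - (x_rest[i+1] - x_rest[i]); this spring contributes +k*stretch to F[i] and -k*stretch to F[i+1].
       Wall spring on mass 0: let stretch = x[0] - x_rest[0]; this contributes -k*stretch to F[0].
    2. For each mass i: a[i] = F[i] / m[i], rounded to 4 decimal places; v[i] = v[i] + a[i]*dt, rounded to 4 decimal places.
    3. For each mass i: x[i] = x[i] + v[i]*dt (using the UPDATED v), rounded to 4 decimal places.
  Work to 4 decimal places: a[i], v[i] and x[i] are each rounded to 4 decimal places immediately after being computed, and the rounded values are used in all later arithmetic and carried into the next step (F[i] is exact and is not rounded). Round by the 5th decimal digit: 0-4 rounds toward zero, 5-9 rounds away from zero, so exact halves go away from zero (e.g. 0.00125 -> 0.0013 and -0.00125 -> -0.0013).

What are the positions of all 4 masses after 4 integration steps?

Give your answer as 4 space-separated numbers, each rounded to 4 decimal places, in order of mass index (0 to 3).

Step 0: x=[5.0000 6.0000 10.0000 16.0000] v=[0.0000 0.0000 0.0000 0.0000]
Step 1: x=[4.8400 6.1200 10.0800 15.9200] v=[-1.6000 1.2000 0.8000 -0.8000]
Step 2: x=[4.5376 6.3472 10.2352 15.7664] v=[-3.0240 2.2720 1.5520 -1.5360]
Step 3: x=[4.1261 6.6575 10.4561 15.5516] v=[-4.1152 3.1034 2.2093 -2.1485]
Step 4: x=[3.6508 7.0185 10.7289 15.2929] v=[-4.7531 3.6103 2.7281 -2.5867]

Answer: 3.6508 7.0185 10.7289 15.2929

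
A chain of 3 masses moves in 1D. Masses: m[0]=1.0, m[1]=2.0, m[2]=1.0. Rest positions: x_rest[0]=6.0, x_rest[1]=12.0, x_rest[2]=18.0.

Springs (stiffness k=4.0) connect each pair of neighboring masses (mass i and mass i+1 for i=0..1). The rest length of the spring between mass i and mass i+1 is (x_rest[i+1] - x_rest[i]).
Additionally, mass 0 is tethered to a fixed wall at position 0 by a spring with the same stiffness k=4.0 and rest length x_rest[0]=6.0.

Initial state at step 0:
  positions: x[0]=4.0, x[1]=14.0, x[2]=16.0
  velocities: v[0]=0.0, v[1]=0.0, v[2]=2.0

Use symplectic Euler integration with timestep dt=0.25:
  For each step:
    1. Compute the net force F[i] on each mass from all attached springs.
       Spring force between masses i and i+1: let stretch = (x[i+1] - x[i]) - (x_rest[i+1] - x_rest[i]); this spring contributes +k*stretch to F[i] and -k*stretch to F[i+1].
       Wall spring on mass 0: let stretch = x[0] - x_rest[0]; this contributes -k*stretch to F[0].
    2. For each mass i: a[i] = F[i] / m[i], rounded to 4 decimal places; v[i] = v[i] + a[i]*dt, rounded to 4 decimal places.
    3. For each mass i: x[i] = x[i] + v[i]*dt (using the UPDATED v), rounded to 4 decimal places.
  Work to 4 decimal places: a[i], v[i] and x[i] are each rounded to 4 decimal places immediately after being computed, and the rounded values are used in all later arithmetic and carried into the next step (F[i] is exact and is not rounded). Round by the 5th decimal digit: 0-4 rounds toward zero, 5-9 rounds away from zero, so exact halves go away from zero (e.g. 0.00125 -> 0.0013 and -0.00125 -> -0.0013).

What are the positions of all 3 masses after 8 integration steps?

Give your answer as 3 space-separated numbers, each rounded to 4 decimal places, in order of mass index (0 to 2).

Answer: 4.4331 14.4589 17.1259

Derivation:
Step 0: x=[4.0000 14.0000 16.0000] v=[0.0000 0.0000 2.0000]
Step 1: x=[5.5000 13.0000 17.5000] v=[6.0000 -4.0000 6.0000]
Step 2: x=[7.5000 11.6250 19.3750] v=[8.0000 -5.5000 7.5000]
Step 3: x=[8.6563 10.7031 20.8125] v=[4.6250 -3.6875 5.7500]
Step 4: x=[8.1602 10.7891 21.2227] v=[-1.9845 0.3438 1.6406]
Step 5: x=[6.2813 11.8507 20.5245] v=[-7.5158 4.2462 -2.7930]
Step 6: x=[4.2244 13.3003 19.1578] v=[-8.2277 5.7984 -5.4668]
Step 7: x=[3.3804 14.3476 17.8267] v=[-3.3762 4.1892 -5.3243]
Step 8: x=[4.4331 14.4589 17.1259] v=[4.2106 0.4452 -2.8034]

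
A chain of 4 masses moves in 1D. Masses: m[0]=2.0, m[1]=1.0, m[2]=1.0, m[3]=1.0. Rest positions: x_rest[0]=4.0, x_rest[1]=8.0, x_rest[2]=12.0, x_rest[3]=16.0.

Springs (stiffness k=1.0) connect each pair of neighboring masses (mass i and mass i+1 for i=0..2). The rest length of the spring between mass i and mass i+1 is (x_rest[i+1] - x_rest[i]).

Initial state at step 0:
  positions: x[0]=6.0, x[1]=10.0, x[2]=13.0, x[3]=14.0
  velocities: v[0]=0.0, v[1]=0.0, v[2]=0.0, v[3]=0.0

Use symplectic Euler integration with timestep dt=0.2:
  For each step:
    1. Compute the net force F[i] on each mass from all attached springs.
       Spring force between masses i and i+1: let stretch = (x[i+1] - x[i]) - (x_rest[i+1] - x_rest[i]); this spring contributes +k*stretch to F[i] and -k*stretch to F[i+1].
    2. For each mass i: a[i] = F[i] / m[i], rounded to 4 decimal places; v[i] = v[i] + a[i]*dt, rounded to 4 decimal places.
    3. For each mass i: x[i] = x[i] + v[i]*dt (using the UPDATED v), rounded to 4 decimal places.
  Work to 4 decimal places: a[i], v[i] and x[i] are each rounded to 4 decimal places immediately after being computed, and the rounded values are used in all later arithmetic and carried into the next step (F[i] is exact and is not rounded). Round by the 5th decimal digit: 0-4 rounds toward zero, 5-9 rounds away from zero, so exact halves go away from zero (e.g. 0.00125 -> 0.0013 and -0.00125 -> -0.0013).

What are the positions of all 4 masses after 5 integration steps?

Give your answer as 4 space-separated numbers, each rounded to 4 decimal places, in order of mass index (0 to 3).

Answer: 5.9725 9.4092 12.1067 15.5390

Derivation:
Step 0: x=[6.0000 10.0000 13.0000 14.0000] v=[0.0000 0.0000 0.0000 0.0000]
Step 1: x=[6.0000 9.9600 12.9200 14.1200] v=[0.0000 -0.2000 -0.4000 0.6000]
Step 2: x=[5.9992 9.8800 12.7696 14.3520] v=[-0.0040 -0.4000 -0.7520 1.1600]
Step 3: x=[5.9960 9.7604 12.5669 14.6807] v=[-0.0159 -0.5982 -1.0134 1.6435]
Step 4: x=[5.9881 9.6024 12.3365 15.0848] v=[-0.0395 -0.7898 -1.1519 2.0207]
Step 5: x=[5.9725 9.4092 12.1067 15.5390] v=[-0.0781 -0.9658 -1.1491 2.2710]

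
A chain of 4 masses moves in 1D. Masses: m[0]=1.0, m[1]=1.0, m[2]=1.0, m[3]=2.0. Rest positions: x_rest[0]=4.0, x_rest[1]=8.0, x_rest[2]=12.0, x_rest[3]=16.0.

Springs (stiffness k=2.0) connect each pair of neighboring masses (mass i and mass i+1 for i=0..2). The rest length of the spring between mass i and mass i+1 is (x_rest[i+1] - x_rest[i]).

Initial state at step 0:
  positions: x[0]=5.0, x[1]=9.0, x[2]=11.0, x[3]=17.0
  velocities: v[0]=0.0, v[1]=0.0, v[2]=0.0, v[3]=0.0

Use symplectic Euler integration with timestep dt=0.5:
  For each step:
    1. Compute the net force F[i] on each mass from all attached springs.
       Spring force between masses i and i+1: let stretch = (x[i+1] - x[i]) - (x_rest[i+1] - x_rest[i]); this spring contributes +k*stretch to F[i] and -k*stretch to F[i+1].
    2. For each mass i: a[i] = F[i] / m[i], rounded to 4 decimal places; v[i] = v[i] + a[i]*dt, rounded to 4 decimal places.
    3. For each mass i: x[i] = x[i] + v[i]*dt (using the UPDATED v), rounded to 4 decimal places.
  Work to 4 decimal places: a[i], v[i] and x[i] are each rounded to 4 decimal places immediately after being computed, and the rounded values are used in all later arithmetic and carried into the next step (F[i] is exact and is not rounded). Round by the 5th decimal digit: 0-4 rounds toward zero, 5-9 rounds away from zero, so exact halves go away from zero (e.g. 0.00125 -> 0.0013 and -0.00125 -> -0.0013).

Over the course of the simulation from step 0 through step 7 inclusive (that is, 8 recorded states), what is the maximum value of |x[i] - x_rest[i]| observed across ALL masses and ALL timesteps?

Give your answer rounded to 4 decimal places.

Answer: 2.2500

Derivation:
Step 0: x=[5.0000 9.0000 11.0000 17.0000] v=[0.0000 0.0000 0.0000 0.0000]
Step 1: x=[5.0000 8.0000 13.0000 16.5000] v=[0.0000 -2.0000 4.0000 -1.0000]
Step 2: x=[4.5000 8.0000 14.2500 16.1250] v=[-1.0000 0.0000 2.5000 -0.7500]
Step 3: x=[3.7500 9.3750 13.3125 16.2813] v=[-1.5000 2.7500 -1.8750 0.3125]
Step 4: x=[3.8125 9.9063 11.8907 16.6954] v=[0.1250 1.0625 -2.8437 0.8281]
Step 5: x=[4.9219 8.3829 11.8790 16.9083] v=[2.2188 -3.0469 -0.0234 0.4258]
Step 6: x=[5.7618 6.8770 12.6339 16.8639] v=[1.6798 -3.0118 1.5098 -0.0889]
Step 7: x=[5.1593 7.6920 12.6254 16.7620] v=[-1.2050 1.6299 -0.0171 -0.2039]
Max displacement = 2.2500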